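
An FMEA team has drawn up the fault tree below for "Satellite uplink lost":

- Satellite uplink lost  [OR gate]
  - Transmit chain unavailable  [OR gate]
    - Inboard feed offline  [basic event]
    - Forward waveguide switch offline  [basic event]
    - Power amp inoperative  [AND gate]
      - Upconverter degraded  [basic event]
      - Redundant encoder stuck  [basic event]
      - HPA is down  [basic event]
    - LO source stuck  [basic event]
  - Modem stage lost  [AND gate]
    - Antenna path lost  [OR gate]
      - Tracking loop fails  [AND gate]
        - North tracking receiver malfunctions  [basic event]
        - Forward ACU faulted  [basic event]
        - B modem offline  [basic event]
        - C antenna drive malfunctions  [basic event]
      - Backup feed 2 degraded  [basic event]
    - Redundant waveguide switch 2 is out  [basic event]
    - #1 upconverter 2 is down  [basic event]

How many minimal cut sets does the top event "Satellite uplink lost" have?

Power amp inoperative [AND]: one cut set from each child combined → 1 × 1 × 1 = 1 cut set(s).
Transmit chain unavailable [OR]: union of children's cut sets → 4 cut set(s).
Tracking loop fails [AND]: one cut set from each child combined → 1 × 1 × 1 × 1 = 1 cut set(s).
Antenna path lost [OR]: union of children's cut sets → 2 cut set(s).
Modem stage lost [AND]: one cut set from each child combined → 2 × 1 × 1 = 2 cut set(s).
Satellite uplink lost [OR]: union of children's cut sets → 6 cut set(s).
Minimal cut sets: {Inboard feed offline}; {Forward waveguide switch offline}; {HPA is down, Redundant encoder stuck, Upconverter degraded}; {LO source stuck}; {#1 upconverter 2 is down, B modem offline, C antenna drive malfunctions, Forward ACU faulted, North tracking receiver malfunctions, Redundant waveguide switch 2 is out}; {#1 upconverter 2 is down, Backup feed 2 degraded, Redundant waveguide switch 2 is out}.

6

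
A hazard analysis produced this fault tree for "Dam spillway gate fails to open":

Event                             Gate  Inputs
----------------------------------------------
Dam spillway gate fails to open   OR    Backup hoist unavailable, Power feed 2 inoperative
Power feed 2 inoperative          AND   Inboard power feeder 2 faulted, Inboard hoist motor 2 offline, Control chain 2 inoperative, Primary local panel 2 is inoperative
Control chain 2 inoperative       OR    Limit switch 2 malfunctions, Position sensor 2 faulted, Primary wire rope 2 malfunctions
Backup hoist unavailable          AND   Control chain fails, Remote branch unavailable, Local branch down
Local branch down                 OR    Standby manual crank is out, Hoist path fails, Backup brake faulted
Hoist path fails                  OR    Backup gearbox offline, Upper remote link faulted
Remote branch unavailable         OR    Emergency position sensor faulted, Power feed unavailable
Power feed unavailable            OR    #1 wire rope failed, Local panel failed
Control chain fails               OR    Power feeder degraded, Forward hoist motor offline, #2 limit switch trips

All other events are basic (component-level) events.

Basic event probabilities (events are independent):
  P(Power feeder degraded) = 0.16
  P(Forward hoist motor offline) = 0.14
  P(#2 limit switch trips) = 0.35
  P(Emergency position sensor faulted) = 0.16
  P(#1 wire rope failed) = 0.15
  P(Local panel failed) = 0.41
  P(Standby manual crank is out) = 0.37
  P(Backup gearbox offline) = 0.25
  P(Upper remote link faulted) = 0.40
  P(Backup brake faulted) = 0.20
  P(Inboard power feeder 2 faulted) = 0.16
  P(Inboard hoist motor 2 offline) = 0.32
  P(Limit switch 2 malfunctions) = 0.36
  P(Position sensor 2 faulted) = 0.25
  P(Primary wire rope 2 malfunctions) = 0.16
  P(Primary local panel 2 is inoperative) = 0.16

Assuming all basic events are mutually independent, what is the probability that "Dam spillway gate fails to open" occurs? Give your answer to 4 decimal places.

P(Control chain fails) [OR] = 1 − (1−0.16) × (1−0.14) × (1−0.35) = 0.530440
P(Power feed unavailable) [OR] = 1 − (1−0.15) × (1−0.41) = 0.498500
P(Remote branch unavailable) [OR] = 1 − (1−0.16) × (1−0.498500) = 0.578740
P(Hoist path fails) [OR] = 1 − (1−0.25) × (1−0.40) = 0.550000
P(Local branch down) [OR] = 1 − (1−0.37) × (1−0.550000) × (1−0.20) = 0.773200
P(Backup hoist unavailable) [AND] = 0.530440 × 0.578740 × 0.773200 = 0.237362
P(Control chain 2 inoperative) [OR] = 1 − (1−0.36) × (1−0.25) × (1−0.16) = 0.596800
P(Power feed 2 inoperative) [AND] = 0.16 × 0.32 × 0.596800 × 0.16 = 0.004889
P(Dam spillway gate fails to open) [OR] = 1 − (1−0.237362) × (1−0.004889) = 0.241091
Rounded to 4 decimal places: P(Dam spillway gate fails to open) ≈ 0.2411.

0.2411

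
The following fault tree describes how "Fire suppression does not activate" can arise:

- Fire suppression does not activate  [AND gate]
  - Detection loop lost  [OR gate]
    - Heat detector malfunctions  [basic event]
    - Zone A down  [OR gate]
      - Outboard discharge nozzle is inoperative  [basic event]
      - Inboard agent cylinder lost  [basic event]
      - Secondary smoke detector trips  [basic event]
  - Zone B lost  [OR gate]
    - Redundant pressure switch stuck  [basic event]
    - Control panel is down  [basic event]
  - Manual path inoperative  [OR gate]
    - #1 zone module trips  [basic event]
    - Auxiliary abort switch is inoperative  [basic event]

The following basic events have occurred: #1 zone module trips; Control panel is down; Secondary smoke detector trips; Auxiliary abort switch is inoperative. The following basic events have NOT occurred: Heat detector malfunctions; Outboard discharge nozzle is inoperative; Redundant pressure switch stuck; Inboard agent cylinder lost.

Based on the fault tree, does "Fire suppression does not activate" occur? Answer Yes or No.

Yes

Zone A down [OR]: Outboard discharge nozzle is inoperative=not, Inboard agent cylinder lost=not, Secondary smoke detector trips=occurs → at least one input occurs → occurs.
Detection loop lost [OR]: Heat detector malfunctions=not, Zone A down=occurs → at least one input occurs → occurs.
Zone B lost [OR]: Redundant pressure switch stuck=not, Control panel is down=occurs → at least one input occurs → occurs.
Manual path inoperative [OR]: #1 zone module trips=occurs, Auxiliary abort switch is inoperative=occurs → at least one input occurs → occurs.
Fire suppression does not activate [AND]: Detection loop lost=occurs, Zone B lost=occurs, Manual path inoperative=occurs → all inputs occur → occurs.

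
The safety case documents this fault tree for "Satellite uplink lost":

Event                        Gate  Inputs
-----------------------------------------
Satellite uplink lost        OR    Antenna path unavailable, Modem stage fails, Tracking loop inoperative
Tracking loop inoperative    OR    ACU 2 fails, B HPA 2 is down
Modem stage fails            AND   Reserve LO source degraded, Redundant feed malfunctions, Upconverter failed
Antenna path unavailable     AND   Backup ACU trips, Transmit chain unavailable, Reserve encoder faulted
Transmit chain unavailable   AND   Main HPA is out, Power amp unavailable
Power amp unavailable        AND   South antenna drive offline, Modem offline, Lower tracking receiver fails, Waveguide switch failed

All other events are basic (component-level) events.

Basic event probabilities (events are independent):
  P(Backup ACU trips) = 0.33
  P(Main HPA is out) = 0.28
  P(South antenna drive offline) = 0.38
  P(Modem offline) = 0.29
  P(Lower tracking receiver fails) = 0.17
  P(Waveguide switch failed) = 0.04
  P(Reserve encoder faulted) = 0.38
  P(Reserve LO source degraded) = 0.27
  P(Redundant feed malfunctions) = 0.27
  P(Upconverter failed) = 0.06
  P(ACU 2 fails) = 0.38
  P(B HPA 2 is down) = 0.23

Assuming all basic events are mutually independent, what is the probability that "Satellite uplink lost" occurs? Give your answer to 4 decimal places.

P(Power amp unavailable) [AND] = 0.38 × 0.29 × 0.17 × 0.04 = 0.000749
P(Transmit chain unavailable) [AND] = 0.28 × 0.000749 = 0.000210
P(Antenna path unavailable) [AND] = 0.33 × 0.000210 × 0.38 = 0.000026
P(Modem stage fails) [AND] = 0.27 × 0.27 × 0.06 = 0.004374
P(Tracking loop inoperative) [OR] = 1 − (1−0.38) × (1−0.23) = 0.522600
P(Satellite uplink lost) [OR] = 1 − (1−0.000026) × (1−0.004374) × (1−0.522600) = 0.524701
Rounded to 4 decimal places: P(Satellite uplink lost) ≈ 0.5247.

0.5247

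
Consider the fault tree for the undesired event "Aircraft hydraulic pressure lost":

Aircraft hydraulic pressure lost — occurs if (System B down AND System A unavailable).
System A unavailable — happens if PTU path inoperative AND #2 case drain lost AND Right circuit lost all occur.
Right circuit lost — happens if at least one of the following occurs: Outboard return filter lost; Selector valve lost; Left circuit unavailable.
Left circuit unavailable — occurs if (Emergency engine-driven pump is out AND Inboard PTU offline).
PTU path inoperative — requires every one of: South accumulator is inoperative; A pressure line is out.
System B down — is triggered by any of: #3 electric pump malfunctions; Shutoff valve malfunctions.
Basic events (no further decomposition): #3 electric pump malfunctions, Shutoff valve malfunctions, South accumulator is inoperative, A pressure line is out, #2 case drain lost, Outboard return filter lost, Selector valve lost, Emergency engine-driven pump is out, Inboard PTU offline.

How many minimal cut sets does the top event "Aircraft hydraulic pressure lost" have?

System B down [OR]: union of children's cut sets → 2 cut set(s).
PTU path inoperative [AND]: one cut set from each child combined → 1 × 1 = 1 cut set(s).
Left circuit unavailable [AND]: one cut set from each child combined → 1 × 1 = 1 cut set(s).
Right circuit lost [OR]: union of children's cut sets → 3 cut set(s).
System A unavailable [AND]: one cut set from each child combined → 1 × 1 × 3 = 3 cut set(s).
Aircraft hydraulic pressure lost [AND]: one cut set from each child combined → 2 × 3 = 6 cut set(s).
Minimal cut sets: {#2 case drain lost, #3 electric pump malfunctions, A pressure line is out, Outboard return filter lost, South accumulator is inoperative}; {#2 case drain lost, #3 electric pump malfunctions, A pressure line is out, Selector valve lost, South accumulator is inoperative}; {#2 case drain lost, #3 electric pump malfunctions, A pressure line is out, Emergency engine-driven pump is out, Inboard PTU offline, South accumulator is inoperative}; {#2 case drain lost, A pressure line is out, Outboard return filter lost, Shutoff valve malfunctions, South accumulator is inoperative}; {#2 case drain lost, A pressure line is out, Selector valve lost, Shutoff valve malfunctions, South accumulator is inoperative}; {#2 case drain lost, A pressure line is out, Emergency engine-driven pump is out, Inboard PTU offline, Shutoff valve malfunctions, South accumulator is inoperative}.

6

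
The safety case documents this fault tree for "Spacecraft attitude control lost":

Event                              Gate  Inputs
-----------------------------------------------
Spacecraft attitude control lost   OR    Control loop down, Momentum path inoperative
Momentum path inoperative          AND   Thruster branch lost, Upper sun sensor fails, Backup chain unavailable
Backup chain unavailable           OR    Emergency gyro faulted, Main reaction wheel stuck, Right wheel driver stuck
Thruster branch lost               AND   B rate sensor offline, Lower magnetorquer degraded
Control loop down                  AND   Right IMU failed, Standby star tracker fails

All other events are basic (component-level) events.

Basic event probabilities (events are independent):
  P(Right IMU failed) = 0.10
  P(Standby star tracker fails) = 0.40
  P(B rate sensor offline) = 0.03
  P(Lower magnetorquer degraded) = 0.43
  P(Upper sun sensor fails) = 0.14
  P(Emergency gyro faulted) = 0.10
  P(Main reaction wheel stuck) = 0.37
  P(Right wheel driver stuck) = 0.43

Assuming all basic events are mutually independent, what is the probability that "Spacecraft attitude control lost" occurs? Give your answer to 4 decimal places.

P(Control loop down) [AND] = 0.10 × 0.40 = 0.040000
P(Thruster branch lost) [AND] = 0.03 × 0.43 = 0.012900
P(Backup chain unavailable) [OR] = 1 − (1−0.10) × (1−0.37) × (1−0.43) = 0.676810
P(Momentum path inoperative) [AND] = 0.012900 × 0.14 × 0.676810 = 0.001222
P(Spacecraft attitude control lost) [OR] = 1 − (1−0.040000) × (1−0.001222) = 0.041173
Rounded to 4 decimal places: P(Spacecraft attitude control lost) ≈ 0.0412.

0.0412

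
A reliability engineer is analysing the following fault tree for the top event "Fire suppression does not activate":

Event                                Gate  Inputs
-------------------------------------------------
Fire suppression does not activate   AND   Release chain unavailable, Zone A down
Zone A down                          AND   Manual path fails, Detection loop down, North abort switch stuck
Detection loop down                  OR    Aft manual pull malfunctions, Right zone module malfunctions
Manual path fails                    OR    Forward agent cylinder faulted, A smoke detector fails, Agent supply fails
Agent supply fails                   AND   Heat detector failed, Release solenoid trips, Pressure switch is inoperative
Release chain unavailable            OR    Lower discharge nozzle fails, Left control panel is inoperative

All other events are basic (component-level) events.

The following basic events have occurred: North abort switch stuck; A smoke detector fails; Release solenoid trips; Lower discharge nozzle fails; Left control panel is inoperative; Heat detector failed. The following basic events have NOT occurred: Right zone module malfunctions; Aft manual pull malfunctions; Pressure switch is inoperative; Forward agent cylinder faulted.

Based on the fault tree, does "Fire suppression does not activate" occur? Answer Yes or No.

No

Release chain unavailable [OR]: Lower discharge nozzle fails=occurs, Left control panel is inoperative=occurs → at least one input occurs → occurs.
Agent supply fails [AND]: Heat detector failed=occurs, Release solenoid trips=occurs, Pressure switch is inoperative=not → not all inputs occur → does not occur.
Manual path fails [OR]: Forward agent cylinder faulted=not, A smoke detector fails=occurs, Agent supply fails=not → at least one input occurs → occurs.
Detection loop down [OR]: Aft manual pull malfunctions=not, Right zone module malfunctions=not → no input occurs → does not occur.
Zone A down [AND]: Manual path fails=occurs, Detection loop down=not, North abort switch stuck=occurs → not all inputs occur → does not occur.
Fire suppression does not activate [AND]: Release chain unavailable=occurs, Zone A down=not → not all inputs occur → does not occur.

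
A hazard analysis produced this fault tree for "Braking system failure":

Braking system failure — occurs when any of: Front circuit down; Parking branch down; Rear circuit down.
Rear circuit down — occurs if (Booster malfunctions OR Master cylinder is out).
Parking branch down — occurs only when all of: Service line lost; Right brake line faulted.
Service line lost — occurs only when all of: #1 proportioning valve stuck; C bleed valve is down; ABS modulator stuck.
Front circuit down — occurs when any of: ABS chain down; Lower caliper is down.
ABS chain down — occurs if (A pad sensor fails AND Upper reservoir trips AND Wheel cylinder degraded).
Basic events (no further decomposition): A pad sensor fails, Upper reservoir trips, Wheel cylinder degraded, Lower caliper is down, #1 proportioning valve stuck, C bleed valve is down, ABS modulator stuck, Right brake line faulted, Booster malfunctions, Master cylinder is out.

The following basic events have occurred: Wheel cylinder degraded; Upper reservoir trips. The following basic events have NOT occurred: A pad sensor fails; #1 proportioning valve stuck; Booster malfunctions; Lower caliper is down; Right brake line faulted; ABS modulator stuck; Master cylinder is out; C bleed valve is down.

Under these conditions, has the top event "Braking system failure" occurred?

ABS chain down [AND]: A pad sensor fails=not, Upper reservoir trips=occurs, Wheel cylinder degraded=occurs → not all inputs occur → does not occur.
Front circuit down [OR]: ABS chain down=not, Lower caliper is down=not → no input occurs → does not occur.
Service line lost [AND]: #1 proportioning valve stuck=not, C bleed valve is down=not, ABS modulator stuck=not → not all inputs occur → does not occur.
Parking branch down [AND]: Service line lost=not, Right brake line faulted=not → not all inputs occur → does not occur.
Rear circuit down [OR]: Booster malfunctions=not, Master cylinder is out=not → no input occurs → does not occur.
Braking system failure [OR]: Front circuit down=not, Parking branch down=not, Rear circuit down=not → no input occurs → does not occur.

No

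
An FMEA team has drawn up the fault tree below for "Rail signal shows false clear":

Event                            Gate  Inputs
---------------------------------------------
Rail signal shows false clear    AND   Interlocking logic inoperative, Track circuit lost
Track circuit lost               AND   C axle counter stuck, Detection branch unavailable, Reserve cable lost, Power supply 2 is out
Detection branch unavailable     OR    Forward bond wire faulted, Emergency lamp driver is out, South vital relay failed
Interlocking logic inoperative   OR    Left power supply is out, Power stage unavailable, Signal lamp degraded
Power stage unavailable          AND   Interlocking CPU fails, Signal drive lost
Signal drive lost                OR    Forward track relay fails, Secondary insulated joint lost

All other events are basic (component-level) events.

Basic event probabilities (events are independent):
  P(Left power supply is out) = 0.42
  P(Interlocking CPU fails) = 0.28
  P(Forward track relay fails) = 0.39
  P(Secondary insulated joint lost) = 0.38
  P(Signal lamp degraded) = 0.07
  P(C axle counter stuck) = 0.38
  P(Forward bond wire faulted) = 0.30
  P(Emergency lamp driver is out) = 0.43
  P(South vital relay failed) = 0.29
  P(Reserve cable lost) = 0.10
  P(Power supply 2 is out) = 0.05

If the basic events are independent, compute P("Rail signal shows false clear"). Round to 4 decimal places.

P(Signal drive lost) [OR] = 1 − (1−0.39) × (1−0.38) = 0.621800
P(Power stage unavailable) [AND] = 0.28 × 0.621800 = 0.174104
P(Interlocking logic inoperative) [OR] = 1 − (1−0.42) × (1−0.174104) × (1−0.07) = 0.554512
P(Detection branch unavailable) [OR] = 1 − (1−0.30) × (1−0.43) × (1−0.29) = 0.716710
P(Track circuit lost) [AND] = 0.38 × 0.716710 × 0.10 × 0.05 = 0.001362
P(Rail signal shows false clear) [AND] = 0.554512 × 0.001362 = 0.000755
Rounded to 4 decimal places: P(Rail signal shows false clear) ≈ 0.0008.

0.0008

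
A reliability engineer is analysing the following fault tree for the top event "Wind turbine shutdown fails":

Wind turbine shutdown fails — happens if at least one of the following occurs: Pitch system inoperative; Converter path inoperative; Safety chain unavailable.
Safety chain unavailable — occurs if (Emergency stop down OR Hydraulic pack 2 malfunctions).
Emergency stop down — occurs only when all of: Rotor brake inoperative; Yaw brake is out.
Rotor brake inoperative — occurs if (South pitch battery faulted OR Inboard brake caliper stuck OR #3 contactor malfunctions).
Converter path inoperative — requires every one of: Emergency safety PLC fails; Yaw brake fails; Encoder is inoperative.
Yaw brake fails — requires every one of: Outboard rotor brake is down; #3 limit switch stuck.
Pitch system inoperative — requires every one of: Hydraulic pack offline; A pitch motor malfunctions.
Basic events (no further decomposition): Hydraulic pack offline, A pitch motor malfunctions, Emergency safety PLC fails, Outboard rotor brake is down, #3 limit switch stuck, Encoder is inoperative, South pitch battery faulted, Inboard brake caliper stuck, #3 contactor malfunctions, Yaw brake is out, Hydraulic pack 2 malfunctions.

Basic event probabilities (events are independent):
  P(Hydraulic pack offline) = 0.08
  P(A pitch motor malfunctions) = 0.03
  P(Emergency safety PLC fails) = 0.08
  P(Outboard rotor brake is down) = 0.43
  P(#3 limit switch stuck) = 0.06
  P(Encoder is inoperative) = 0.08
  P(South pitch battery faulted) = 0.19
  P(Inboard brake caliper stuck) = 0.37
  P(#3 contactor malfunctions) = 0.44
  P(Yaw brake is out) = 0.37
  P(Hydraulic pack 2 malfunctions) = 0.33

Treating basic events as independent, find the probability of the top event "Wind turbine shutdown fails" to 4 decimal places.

P(Pitch system inoperative) [AND] = 0.08 × 0.03 = 0.002400
P(Yaw brake fails) [AND] = 0.43 × 0.06 = 0.025800
P(Converter path inoperative) [AND] = 0.08 × 0.025800 × 0.08 = 0.000165
P(Rotor brake inoperative) [OR] = 1 − (1−0.19) × (1−0.37) × (1−0.44) = 0.714232
P(Emergency stop down) [AND] = 0.714232 × 0.37 = 0.264266
P(Safety chain unavailable) [OR] = 1 − (1−0.264266) × (1−0.33) = 0.507058
P(Wind turbine shutdown fails) [OR] = 1 − (1−0.002400) × (1−0.000165) × (1−0.507058) = 0.508322
Rounded to 4 decimal places: P(Wind turbine shutdown fails) ≈ 0.5083.

0.5083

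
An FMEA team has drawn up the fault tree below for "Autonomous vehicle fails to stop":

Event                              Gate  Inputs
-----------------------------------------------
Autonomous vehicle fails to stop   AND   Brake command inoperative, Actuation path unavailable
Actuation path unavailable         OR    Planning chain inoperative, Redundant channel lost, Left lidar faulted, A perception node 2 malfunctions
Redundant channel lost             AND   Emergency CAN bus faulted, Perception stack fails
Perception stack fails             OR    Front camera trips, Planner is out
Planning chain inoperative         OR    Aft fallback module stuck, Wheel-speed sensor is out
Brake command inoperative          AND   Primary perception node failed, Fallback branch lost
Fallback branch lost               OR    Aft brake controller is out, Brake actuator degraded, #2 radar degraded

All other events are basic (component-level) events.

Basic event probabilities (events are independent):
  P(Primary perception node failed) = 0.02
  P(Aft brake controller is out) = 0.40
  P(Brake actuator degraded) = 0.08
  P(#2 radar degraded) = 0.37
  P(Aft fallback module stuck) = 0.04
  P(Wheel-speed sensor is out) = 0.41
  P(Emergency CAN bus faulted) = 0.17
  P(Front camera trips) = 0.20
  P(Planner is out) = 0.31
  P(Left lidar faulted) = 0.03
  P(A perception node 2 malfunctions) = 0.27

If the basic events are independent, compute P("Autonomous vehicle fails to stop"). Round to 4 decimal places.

0.0082

P(Fallback branch lost) [OR] = 1 − (1−0.40) × (1−0.08) × (1−0.37) = 0.652240
P(Brake command inoperative) [AND] = 0.02 × 0.652240 = 0.013045
P(Planning chain inoperative) [OR] = 1 − (1−0.04) × (1−0.41) = 0.433600
P(Perception stack fails) [OR] = 1 − (1−0.20) × (1−0.31) = 0.448000
P(Redundant channel lost) [AND] = 0.17 × 0.448000 = 0.076160
P(Actuation path unavailable) [OR] = 1 − (1−0.433600) × (1−0.076160) × (1−0.03) × (1−0.27) = 0.629477
P(Autonomous vehicle fails to stop) [AND] = 0.013045 × 0.629477 = 0.008212
Rounded to 4 decimal places: P(Autonomous vehicle fails to stop) ≈ 0.0082.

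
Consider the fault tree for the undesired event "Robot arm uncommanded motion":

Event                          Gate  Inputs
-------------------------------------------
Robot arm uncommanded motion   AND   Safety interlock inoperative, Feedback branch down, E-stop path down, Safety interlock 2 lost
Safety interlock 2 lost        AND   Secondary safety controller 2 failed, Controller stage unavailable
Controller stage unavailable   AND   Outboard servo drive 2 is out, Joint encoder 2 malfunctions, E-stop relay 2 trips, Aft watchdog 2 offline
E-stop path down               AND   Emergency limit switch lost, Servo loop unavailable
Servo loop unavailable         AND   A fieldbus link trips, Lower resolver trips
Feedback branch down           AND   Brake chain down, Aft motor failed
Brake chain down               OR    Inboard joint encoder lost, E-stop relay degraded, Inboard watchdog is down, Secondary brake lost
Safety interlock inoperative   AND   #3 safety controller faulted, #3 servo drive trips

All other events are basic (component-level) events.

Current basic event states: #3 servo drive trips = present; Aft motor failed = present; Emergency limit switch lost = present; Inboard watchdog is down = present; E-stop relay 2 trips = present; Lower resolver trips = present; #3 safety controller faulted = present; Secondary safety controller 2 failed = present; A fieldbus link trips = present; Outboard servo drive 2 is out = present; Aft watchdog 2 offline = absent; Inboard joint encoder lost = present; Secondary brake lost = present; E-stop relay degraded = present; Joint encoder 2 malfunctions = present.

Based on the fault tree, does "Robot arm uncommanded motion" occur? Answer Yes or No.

Safety interlock inoperative [AND]: #3 safety controller faulted=occurs, #3 servo drive trips=occurs → all inputs occur → occurs.
Brake chain down [OR]: Inboard joint encoder lost=occurs, E-stop relay degraded=occurs, Inboard watchdog is down=occurs, Secondary brake lost=occurs → at least one input occurs → occurs.
Feedback branch down [AND]: Brake chain down=occurs, Aft motor failed=occurs → all inputs occur → occurs.
Servo loop unavailable [AND]: A fieldbus link trips=occurs, Lower resolver trips=occurs → all inputs occur → occurs.
E-stop path down [AND]: Emergency limit switch lost=occurs, Servo loop unavailable=occurs → all inputs occur → occurs.
Controller stage unavailable [AND]: Outboard servo drive 2 is out=occurs, Joint encoder 2 malfunctions=occurs, E-stop relay 2 trips=occurs, Aft watchdog 2 offline=not → not all inputs occur → does not occur.
Safety interlock 2 lost [AND]: Secondary safety controller 2 failed=occurs, Controller stage unavailable=not → not all inputs occur → does not occur.
Robot arm uncommanded motion [AND]: Safety interlock inoperative=occurs, Feedback branch down=occurs, E-stop path down=occurs, Safety interlock 2 lost=not → not all inputs occur → does not occur.

No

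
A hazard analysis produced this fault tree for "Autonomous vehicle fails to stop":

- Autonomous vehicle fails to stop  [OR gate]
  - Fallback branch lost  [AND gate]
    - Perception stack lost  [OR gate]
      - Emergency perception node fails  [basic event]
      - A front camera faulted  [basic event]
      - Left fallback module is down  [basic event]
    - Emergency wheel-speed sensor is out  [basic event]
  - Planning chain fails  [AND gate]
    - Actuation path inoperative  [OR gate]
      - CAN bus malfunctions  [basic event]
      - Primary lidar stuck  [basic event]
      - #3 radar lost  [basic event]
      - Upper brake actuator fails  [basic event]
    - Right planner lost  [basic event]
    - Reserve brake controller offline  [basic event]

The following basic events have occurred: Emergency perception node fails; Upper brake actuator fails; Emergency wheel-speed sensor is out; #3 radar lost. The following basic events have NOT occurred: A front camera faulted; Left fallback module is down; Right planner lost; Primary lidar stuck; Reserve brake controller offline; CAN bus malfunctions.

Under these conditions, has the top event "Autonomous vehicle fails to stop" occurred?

Perception stack lost [OR]: Emergency perception node fails=occurs, A front camera faulted=not, Left fallback module is down=not → at least one input occurs → occurs.
Fallback branch lost [AND]: Perception stack lost=occurs, Emergency wheel-speed sensor is out=occurs → all inputs occur → occurs.
Actuation path inoperative [OR]: CAN bus malfunctions=not, Primary lidar stuck=not, #3 radar lost=occurs, Upper brake actuator fails=occurs → at least one input occurs → occurs.
Planning chain fails [AND]: Actuation path inoperative=occurs, Right planner lost=not, Reserve brake controller offline=not → not all inputs occur → does not occur.
Autonomous vehicle fails to stop [OR]: Fallback branch lost=occurs, Planning chain fails=not → at least one input occurs → occurs.

Yes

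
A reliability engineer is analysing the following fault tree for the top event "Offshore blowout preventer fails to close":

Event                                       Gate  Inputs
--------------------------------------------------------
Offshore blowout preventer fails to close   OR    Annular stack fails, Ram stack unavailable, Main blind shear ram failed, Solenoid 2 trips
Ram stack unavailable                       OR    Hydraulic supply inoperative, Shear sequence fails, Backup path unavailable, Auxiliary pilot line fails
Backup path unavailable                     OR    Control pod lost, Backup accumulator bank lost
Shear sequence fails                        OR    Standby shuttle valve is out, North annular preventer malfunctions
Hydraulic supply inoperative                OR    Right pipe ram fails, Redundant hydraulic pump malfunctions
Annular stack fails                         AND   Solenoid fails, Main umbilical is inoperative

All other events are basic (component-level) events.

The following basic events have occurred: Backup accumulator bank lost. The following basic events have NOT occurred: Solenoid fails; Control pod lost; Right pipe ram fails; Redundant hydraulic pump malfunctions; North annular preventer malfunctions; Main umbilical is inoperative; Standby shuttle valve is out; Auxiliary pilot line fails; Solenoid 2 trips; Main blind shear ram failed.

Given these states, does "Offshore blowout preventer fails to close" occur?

Annular stack fails [AND]: Solenoid fails=not, Main umbilical is inoperative=not → not all inputs occur → does not occur.
Hydraulic supply inoperative [OR]: Right pipe ram fails=not, Redundant hydraulic pump malfunctions=not → no input occurs → does not occur.
Shear sequence fails [OR]: Standby shuttle valve is out=not, North annular preventer malfunctions=not → no input occurs → does not occur.
Backup path unavailable [OR]: Control pod lost=not, Backup accumulator bank lost=occurs → at least one input occurs → occurs.
Ram stack unavailable [OR]: Hydraulic supply inoperative=not, Shear sequence fails=not, Backup path unavailable=occurs, Auxiliary pilot line fails=not → at least one input occurs → occurs.
Offshore blowout preventer fails to close [OR]: Annular stack fails=not, Ram stack unavailable=occurs, Main blind shear ram failed=not, Solenoid 2 trips=not → at least one input occurs → occurs.

Yes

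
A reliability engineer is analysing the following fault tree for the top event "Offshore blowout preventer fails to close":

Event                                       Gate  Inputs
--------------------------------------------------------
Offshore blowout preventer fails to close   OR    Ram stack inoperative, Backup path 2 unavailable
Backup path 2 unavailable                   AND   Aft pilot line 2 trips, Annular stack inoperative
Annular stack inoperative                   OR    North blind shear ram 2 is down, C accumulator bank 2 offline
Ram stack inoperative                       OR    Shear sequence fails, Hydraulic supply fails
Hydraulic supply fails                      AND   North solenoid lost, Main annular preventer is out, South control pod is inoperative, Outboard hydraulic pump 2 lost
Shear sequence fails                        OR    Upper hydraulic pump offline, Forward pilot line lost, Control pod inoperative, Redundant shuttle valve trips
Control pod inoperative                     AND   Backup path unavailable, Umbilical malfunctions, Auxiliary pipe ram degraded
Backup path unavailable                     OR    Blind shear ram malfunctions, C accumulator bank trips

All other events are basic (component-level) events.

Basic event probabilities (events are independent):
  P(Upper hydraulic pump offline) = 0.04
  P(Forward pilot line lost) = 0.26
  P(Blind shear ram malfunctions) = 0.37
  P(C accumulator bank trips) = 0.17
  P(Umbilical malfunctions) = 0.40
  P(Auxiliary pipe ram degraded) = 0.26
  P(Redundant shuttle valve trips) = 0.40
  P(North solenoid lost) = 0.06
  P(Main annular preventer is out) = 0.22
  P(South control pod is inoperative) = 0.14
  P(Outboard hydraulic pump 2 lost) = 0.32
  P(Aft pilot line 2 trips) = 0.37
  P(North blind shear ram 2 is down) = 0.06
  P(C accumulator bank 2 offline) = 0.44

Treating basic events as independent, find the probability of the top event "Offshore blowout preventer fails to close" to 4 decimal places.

0.6661

P(Backup path unavailable) [OR] = 1 − (1−0.37) × (1−0.17) = 0.477100
P(Control pod inoperative) [AND] = 0.477100 × 0.40 × 0.26 = 0.049618
P(Shear sequence fails) [OR] = 1 − (1−0.04) × (1−0.26) × (1−0.049618) × (1−0.40) = 0.594909
P(Hydraulic supply fails) [AND] = 0.06 × 0.22 × 0.14 × 0.32 = 0.000591
P(Ram stack inoperative) [OR] = 1 − (1−0.594909) × (1−0.000591) = 0.595148
P(Annular stack inoperative) [OR] = 1 − (1−0.06) × (1−0.44) = 0.473600
P(Backup path 2 unavailable) [AND] = 0.37 × 0.473600 = 0.175232
P(Offshore blowout preventer fails to close) [OR] = 1 − (1−0.595148) × (1−0.175232) = 0.666091
Rounded to 4 decimal places: P(Offshore blowout preventer fails to close) ≈ 0.6661.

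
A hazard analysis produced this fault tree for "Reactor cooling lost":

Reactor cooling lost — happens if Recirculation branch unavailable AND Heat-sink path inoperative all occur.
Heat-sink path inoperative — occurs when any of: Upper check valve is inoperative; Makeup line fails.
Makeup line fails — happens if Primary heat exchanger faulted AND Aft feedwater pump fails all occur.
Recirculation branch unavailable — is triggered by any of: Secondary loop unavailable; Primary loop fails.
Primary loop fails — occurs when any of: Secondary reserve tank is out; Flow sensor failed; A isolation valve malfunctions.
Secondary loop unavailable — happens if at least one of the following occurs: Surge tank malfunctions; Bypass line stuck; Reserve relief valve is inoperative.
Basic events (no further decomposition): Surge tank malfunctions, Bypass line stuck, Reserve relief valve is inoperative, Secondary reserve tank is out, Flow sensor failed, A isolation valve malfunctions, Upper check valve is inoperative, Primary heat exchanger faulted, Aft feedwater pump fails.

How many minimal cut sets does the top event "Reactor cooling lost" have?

Secondary loop unavailable [OR]: union of children's cut sets → 3 cut set(s).
Primary loop fails [OR]: union of children's cut sets → 3 cut set(s).
Recirculation branch unavailable [OR]: union of children's cut sets → 6 cut set(s).
Makeup line fails [AND]: one cut set from each child combined → 1 × 1 = 1 cut set(s).
Heat-sink path inoperative [OR]: union of children's cut sets → 2 cut set(s).
Reactor cooling lost [AND]: one cut set from each child combined → 6 × 2 = 12 cut set(s).

12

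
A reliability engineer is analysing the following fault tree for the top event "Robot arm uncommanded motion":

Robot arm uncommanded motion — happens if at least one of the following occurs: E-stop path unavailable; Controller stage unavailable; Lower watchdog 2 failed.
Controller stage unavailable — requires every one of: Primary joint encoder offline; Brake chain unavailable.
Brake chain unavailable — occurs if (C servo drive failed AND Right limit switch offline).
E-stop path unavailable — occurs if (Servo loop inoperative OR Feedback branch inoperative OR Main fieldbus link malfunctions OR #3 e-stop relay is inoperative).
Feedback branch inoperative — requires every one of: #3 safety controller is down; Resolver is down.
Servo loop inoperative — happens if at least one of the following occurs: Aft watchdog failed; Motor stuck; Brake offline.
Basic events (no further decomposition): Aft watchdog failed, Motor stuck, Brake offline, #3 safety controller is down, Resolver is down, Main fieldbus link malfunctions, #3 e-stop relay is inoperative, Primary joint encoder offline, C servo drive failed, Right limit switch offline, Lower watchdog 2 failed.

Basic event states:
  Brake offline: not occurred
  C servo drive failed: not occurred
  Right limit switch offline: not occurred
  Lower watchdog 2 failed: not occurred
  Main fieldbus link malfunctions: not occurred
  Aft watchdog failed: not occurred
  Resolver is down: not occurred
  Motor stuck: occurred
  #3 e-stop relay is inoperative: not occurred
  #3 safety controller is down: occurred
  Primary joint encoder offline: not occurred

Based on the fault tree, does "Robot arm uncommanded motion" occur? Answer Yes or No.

Servo loop inoperative [OR]: Aft watchdog failed=not, Motor stuck=occurs, Brake offline=not → at least one input occurs → occurs.
Feedback branch inoperative [AND]: #3 safety controller is down=occurs, Resolver is down=not → not all inputs occur → does not occur.
E-stop path unavailable [OR]: Servo loop inoperative=occurs, Feedback branch inoperative=not, Main fieldbus link malfunctions=not, #3 e-stop relay is inoperative=not → at least one input occurs → occurs.
Brake chain unavailable [AND]: C servo drive failed=not, Right limit switch offline=not → not all inputs occur → does not occur.
Controller stage unavailable [AND]: Primary joint encoder offline=not, Brake chain unavailable=not → not all inputs occur → does not occur.
Robot arm uncommanded motion [OR]: E-stop path unavailable=occurs, Controller stage unavailable=not, Lower watchdog 2 failed=not → at least one input occurs → occurs.

Yes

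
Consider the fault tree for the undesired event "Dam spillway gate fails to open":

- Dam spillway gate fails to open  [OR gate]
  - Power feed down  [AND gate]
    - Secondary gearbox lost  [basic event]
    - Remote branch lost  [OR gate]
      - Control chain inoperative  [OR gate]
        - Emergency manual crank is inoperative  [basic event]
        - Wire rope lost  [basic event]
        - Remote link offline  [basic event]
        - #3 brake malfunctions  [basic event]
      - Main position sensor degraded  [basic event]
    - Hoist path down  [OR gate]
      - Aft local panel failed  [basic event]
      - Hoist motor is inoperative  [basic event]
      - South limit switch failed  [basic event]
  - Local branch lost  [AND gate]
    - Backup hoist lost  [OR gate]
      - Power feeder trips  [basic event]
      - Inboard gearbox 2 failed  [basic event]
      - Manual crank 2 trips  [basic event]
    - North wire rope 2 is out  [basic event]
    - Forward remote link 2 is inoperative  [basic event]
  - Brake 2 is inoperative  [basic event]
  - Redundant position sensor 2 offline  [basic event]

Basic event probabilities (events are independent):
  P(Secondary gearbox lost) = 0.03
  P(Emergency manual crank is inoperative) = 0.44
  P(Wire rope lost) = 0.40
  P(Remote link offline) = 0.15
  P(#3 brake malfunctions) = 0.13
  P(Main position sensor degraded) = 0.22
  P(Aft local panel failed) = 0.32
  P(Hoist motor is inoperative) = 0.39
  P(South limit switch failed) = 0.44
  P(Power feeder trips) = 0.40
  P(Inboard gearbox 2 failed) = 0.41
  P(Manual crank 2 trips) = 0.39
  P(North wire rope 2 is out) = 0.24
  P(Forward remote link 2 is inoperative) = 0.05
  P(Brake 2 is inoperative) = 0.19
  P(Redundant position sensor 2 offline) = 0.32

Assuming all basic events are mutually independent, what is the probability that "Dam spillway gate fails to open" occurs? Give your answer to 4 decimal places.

P(Control chain inoperative) [OR] = 1 − (1−0.44) × (1−0.40) × (1−0.15) × (1−0.13) = 0.751528
P(Remote branch lost) [OR] = 1 − (1−0.751528) × (1−0.22) = 0.806192
P(Hoist path down) [OR] = 1 − (1−0.32) × (1−0.39) × (1−0.44) = 0.767712
P(Power feed down) [AND] = 0.03 × 0.806192 × 0.767712 = 0.018568
P(Backup hoist lost) [OR] = 1 − (1−0.40) × (1−0.41) × (1−0.39) = 0.784060
P(Local branch lost) [AND] = 0.784060 × 0.24 × 0.05 = 0.009409
P(Dam spillway gate fails to open) [OR] = 1 − (1−0.018568) × (1−0.009409) × (1−0.19) × (1−0.32) = 0.464514
Rounded to 4 decimal places: P(Dam spillway gate fails to open) ≈ 0.4645.

0.4645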